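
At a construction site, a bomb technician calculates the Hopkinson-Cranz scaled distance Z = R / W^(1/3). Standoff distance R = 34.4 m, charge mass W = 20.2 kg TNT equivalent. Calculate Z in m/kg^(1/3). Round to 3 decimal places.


Scaled distance calculation:
W^(1/3) = 20.2^(1/3) = 2.723436
Z = R / W^(1/3) = 34.4 / 2.723436
Z = 12.631 m/kg^(1/3)

12.631


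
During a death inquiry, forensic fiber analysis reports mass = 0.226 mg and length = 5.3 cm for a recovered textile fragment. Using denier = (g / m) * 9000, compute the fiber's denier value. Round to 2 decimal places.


Denier calculation:
Mass in grams = 0.226 mg / 1000 = 0.000226 g
Length in meters = 5.3 cm / 100 = 0.053 m
Linear density = mass / length = 0.000226 / 0.053 = 0.00426415 g/m
Denier = (g/m) * 9000 = 0.00426415 * 9000 = 38.38

38.38


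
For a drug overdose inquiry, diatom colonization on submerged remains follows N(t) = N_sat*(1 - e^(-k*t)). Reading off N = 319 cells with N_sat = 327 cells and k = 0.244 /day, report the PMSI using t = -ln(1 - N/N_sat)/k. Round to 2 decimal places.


PMSI from diatom colonization curve:
N / N_sat = 319 / 327 = 0.975535
1 - N/N_sat = 0.024465
ln(1 - N/N_sat) = -3.710512
t = -ln(1 - N/N_sat) / k = -(-3.710512) / 0.244 = 15.21 days

15.21


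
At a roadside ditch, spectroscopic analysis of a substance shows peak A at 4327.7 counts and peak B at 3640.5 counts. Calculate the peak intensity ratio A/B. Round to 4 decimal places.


Spectral peak ratio:
Peak A = 4327.7 counts
Peak B = 3640.5 counts
Ratio = 4327.7 / 3640.5 = 1.1888

1.1888


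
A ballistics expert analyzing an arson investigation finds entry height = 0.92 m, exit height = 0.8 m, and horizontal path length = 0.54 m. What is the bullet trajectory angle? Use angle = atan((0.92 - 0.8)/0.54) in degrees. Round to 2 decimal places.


Bullet trajectory angle:
Height difference = 0.92 - 0.8 = 0.12 m
angle = atan(0.12 / 0.54)
angle = atan(0.222222)
angle = 12.53 degrees

12.53


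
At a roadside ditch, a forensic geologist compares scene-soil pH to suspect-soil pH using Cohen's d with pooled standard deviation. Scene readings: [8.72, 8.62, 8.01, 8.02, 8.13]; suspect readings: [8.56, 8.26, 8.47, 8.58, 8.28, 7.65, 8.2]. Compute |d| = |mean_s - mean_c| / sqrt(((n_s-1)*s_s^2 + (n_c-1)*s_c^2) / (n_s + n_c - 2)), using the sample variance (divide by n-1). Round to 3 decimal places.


Pooled-variance Cohen's d for soil pH comparison:
Scene mean = 41.5 / 5 = 8.3
Suspect mean = 58 / 7 = 8.285714
Scene sample variance s_s^2 = 0.11755
Suspect sample variance s_c^2 = 0.101329
Pooled variance = ((n_s-1)*s_s^2 + (n_c-1)*s_c^2) / (n_s + n_c - 2) = 0.107817
Pooled SD = sqrt(0.107817) = 0.328355
Mean difference = 0.014286
|d| = |0.014286| / 0.328355 = 0.044

0.044


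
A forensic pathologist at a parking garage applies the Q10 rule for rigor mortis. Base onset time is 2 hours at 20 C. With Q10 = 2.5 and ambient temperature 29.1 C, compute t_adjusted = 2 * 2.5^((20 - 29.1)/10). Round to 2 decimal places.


Rigor mortis time adjustment:
Exponent = (T_ref - T_actual) / 10 = (20 - 29.1) / 10 = -0.91
Q10 factor = 2.5^-0.91 = 0.43438
t_adjusted = 2 * 0.43438 = 0.87 hours

0.87


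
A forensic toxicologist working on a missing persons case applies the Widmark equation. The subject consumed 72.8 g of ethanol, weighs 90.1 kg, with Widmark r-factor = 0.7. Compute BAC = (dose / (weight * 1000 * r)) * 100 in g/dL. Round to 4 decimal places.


Applying the Widmark formula:
BAC = (dose_g / (body_wt * 1000 * r)) * 100
Denominator = 90.1 * 1000 * 0.7 = 63070
BAC = (72.8 / 63070) * 100
BAC = 0.1154 g/dL

0.1154


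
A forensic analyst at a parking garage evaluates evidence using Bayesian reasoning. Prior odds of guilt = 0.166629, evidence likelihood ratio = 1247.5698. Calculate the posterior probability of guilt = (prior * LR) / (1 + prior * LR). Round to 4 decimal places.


Bayesian evidence evaluation:
Posterior odds = prior_odds * LR = 0.166629 * 1247.5698 = 207.8813
Posterior probability = posterior_odds / (1 + posterior_odds)
= 207.8813 / (1 + 207.8813)
= 207.8813 / 208.8813
= 0.9952

0.9952


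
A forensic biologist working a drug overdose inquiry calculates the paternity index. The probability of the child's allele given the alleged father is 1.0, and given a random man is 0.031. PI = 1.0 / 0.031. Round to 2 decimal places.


Paternity Index calculation:
PI = P(allele|father) / P(allele|random)
PI = 1.0 / 0.031
PI = 32.26

32.26


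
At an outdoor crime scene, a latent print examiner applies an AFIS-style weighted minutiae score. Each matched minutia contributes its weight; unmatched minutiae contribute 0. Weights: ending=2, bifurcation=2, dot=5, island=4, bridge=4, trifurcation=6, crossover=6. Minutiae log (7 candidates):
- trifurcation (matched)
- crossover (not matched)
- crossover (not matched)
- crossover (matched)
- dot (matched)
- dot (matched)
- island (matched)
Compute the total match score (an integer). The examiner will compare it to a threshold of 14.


Weighted minutiae match score:
  trifurcation: matched, +6 (running total 6)
  crossover: not matched, +0
  crossover: not matched, +0
  crossover: matched, +6 (running total 12)
  dot: matched, +5 (running total 17)
  dot: matched, +5 (running total 22)
  island: matched, +4 (running total 26)
Total score = 26
Threshold = 14; verdict = identification

26


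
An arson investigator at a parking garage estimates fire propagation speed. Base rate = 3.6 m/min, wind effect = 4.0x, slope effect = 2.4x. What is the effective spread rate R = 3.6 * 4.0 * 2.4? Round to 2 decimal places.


Fire spread rate calculation:
R = R0 * wind_factor * slope_factor
= 3.6 * 4.0 * 2.4
= 14.4 * 2.4
= 34.56 m/min

34.56


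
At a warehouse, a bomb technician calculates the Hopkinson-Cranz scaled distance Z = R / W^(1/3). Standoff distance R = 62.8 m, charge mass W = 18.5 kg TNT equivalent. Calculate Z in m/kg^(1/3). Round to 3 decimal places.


Scaled distance calculation:
W^(1/3) = 18.5^(1/3) = 2.644786
Z = R / W^(1/3) = 62.8 / 2.644786
Z = 23.745 m/kg^(1/3)

23.745


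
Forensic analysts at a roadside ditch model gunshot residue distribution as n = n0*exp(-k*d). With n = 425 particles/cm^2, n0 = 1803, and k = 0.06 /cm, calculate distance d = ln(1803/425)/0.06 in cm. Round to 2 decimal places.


GSR distance calculation:
n0/n = 1803 / 425 = 4.242353
ln(n0/n) = 1.445118
d = 1.445118 / 0.06 = 24.09 cm

24.09


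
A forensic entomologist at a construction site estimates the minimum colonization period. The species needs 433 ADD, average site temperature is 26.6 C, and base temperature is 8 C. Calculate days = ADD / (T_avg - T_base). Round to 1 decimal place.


Insect development time:
Effective temperature = avg_temp - T_base = 26.6 - 8 = 18.6 C
Days = ADD / effective_temp = 433 / 18.6 = 23.3 days

23.3


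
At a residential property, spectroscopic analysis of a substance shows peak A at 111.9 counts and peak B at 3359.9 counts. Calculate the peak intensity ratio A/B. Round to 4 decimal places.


Spectral peak ratio:
Peak A = 111.9 counts
Peak B = 3359.9 counts
Ratio = 111.9 / 3359.9 = 0.0333

0.0333


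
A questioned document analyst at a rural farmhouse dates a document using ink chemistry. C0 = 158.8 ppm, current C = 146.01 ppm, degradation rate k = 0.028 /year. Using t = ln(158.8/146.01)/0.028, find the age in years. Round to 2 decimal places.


Document age estimation:
C0/C = 158.8 / 146.01 = 1.087597
ln(C0/C) = 0.083971
t = 0.083971 / 0.028 = 3.00 years

3.00


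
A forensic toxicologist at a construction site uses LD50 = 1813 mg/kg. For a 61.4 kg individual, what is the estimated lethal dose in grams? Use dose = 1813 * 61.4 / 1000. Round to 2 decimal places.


Lethal dose calculation:
Lethal dose = LD50 * body_weight / 1000
= 1813 * 61.4 / 1000
= 111318.2 / 1000
= 111.32 g

111.32


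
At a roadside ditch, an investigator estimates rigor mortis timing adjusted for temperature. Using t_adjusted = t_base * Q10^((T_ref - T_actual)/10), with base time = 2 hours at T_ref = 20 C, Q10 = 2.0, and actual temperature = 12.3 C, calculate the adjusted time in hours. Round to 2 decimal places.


Rigor mortis time adjustment:
Exponent = (T_ref - T_actual) / 10 = (20 - 12.3) / 10 = 0.77
Q10 factor = 2.0^0.77 = 1.70527
t_adjusted = 2 * 1.70527 = 3.41 hours

3.41


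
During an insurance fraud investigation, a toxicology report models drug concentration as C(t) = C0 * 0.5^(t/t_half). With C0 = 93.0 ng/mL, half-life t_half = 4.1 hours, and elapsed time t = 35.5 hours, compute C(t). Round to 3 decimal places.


Drug concentration decay:
Number of half-lives = t / t_half = 35.5 / 4.1 = 8.658537
Decay factor = 0.5^8.658537 = 0.00247469
C(t) = 93.0 * 0.00247469 = 0.230 ng/mL

0.230


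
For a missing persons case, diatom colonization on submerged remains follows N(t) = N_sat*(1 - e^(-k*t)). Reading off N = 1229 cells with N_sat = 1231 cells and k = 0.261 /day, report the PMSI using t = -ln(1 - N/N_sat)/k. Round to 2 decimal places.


PMSI from diatom colonization curve:
N / N_sat = 1229 / 1231 = 0.998375
1 - N/N_sat = 0.001625
ln(1 - N/N_sat) = -6.422247
t = -ln(1 - N/N_sat) / k = -(-6.422247) / 0.261 = 24.61 days

24.61


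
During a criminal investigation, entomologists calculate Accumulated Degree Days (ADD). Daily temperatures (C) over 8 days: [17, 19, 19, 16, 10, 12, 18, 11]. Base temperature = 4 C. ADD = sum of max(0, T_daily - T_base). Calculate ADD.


Computing ADD day by day:
Day 1: max(0, 17 - 4) = 13
Day 2: max(0, 19 - 4) = 15
Day 3: max(0, 19 - 4) = 15
Day 4: max(0, 16 - 4) = 12
Day 5: max(0, 10 - 4) = 6
Day 6: max(0, 12 - 4) = 8
Day 7: max(0, 18 - 4) = 14
Day 8: max(0, 11 - 4) = 7
Total ADD = 90

90


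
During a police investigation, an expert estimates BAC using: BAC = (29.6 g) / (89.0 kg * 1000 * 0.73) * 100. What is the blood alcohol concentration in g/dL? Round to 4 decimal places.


Applying the Widmark formula:
BAC = (dose_g / (body_wt * 1000 * r)) * 100
Denominator = 89.0 * 1000 * 0.73 = 64970
BAC = (29.6 / 64970) * 100
BAC = 0.0456 g/dL

0.0456


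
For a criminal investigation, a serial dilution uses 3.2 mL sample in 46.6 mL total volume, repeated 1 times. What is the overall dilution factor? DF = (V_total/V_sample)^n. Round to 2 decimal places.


Dilution factor calculation:
Single dilution = V_total / V_sample = 46.6 / 3.2 ≈ 14.5625
Number of dilutions = 1
Total DF = (46.6 / 3.2)^1 (full precision, rounded at the end) = 14.56

14.56


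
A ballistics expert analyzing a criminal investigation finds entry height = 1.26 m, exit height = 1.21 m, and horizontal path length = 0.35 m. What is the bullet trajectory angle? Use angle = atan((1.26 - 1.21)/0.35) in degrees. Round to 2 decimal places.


Bullet trajectory angle:
Height difference = 1.26 - 1.21 = 0.05 m
angle = atan(0.05 / 0.35)
angle = atan(0.142857)
angle = 8.13 degrees

8.13


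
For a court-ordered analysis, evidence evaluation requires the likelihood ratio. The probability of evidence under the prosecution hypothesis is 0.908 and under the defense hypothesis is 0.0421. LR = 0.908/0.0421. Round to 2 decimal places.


Likelihood ratio calculation:
LR = P(E|Hp) / P(E|Hd)
LR = 0.908 / 0.0421
LR = 21.57

21.57


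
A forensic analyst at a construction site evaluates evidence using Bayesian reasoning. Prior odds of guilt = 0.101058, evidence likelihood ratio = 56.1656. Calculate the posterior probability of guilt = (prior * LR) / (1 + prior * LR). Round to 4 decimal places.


Bayesian evidence evaluation:
Posterior odds = prior_odds * LR = 0.101058 * 56.1656 = 5.675983
Posterior probability = posterior_odds / (1 + posterior_odds)
= 5.675983 / (1 + 5.675983)
= 5.675983 / 6.675983
= 0.8502

0.8502


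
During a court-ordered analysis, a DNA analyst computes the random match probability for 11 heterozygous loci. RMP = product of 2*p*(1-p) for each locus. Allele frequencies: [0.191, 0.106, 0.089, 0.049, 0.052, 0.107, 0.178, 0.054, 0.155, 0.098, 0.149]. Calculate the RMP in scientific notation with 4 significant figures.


Computing RMP for 11 loci:
Locus 1: 2 * 0.191 * 0.809 = 0.309038
Locus 2: 2 * 0.106 * 0.894 = 0.189528
Locus 3: 2 * 0.089 * 0.911 = 0.162158
Locus 4: 2 * 0.049 * 0.951 = 0.093198
Locus 5: 2 * 0.052 * 0.948 = 0.098592
Locus 6: 2 * 0.107 * 0.893 = 0.191102
Locus 7: 2 * 0.178 * 0.822 = 0.292632
Locus 8: 2 * 0.054 * 0.946 = 0.102168
Locus 9: 2 * 0.155 * 0.845 = 0.26195
Locus 10: 2 * 0.098 * 0.902 = 0.176792
Locus 11: 2 * 0.149 * 0.851 = 0.253598
RMP = 5.856e-09

5.856e-09


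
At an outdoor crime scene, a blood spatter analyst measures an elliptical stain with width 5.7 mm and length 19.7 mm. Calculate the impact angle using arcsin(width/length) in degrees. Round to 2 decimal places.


Blood spatter impact angle calculation:
width / length = 5.7 / 19.7 = 0.28934
angle = arcsin(0.28934)
angle = 16.82 degrees

16.82


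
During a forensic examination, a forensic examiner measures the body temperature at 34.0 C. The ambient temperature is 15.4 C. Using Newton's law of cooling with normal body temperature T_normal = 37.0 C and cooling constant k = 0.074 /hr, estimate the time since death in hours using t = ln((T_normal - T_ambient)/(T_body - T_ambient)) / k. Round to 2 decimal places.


Using Newton's law of cooling:
t = ln((T_normal - T_ambient) / (T_body - T_ambient)) / k
T_normal - T_ambient = 21.6
T_body - T_ambient = 18.6
Ratio = 1.16129
ln(ratio) = 0.149531
t = 0.149531 / 0.074 = 2.02 hours

2.02


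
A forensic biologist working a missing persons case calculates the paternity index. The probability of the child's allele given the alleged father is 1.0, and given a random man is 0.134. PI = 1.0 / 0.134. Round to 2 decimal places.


Paternity Index calculation:
PI = P(allele|father) / P(allele|random)
PI = 1.0 / 0.134
PI = 7.46

7.46


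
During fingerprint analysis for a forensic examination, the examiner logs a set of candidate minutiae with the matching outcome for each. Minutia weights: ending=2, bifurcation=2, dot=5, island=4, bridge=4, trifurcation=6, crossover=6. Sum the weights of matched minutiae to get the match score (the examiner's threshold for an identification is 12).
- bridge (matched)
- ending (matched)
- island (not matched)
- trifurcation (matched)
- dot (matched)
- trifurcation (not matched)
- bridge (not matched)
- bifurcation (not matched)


Weighted minutiae match score:
  bridge: matched, +4 (running total 4)
  ending: matched, +2 (running total 6)
  island: not matched, +0
  trifurcation: matched, +6 (running total 12)
  dot: matched, +5 (running total 17)
  trifurcation: not matched, +0
  bridge: not matched, +0
  bifurcation: not matched, +0
Total score = 17
Threshold = 12; verdict = identification

17


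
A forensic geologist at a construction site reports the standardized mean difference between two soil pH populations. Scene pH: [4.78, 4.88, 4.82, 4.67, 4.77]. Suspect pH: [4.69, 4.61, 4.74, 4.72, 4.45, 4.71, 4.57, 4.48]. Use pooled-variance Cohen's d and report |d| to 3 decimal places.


Pooled-variance Cohen's d for soil pH comparison:
Scene mean = 23.92 / 5 = 4.784
Suspect mean = 36.97 / 8 = 4.62125
Scene sample variance s_s^2 = 0.00593
Suspect sample variance s_c^2 = 0.012641
Pooled variance = ((n_s-1)*s_s^2 + (n_c-1)*s_c^2) / (n_s + n_c - 2) = 0.010201
Pooled SD = sqrt(0.010201) = 0.101
Mean difference = 0.16275
|d| = |0.16275| / 0.101 = 1.611

1.611


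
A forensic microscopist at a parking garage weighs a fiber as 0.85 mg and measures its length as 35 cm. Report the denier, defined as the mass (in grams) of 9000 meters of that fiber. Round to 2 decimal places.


Denier calculation:
Mass in grams = 0.85 mg / 1000 = 0.00085 g
Length in meters = 35 cm / 100 = 0.35 m
Linear density = mass / length = 0.00085 / 0.35 = 0.00242857 g/m
Denier = (g/m) * 9000 = 0.00242857 * 9000 = 21.86

21.86


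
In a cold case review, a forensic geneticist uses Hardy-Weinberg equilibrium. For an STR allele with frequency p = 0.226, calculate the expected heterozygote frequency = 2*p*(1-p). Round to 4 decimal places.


Hardy-Weinberg heterozygote frequency:
q = 1 - p = 1 - 0.226 = 0.774
2pq = 2 * 0.226 * 0.774 = 0.3498

0.3498


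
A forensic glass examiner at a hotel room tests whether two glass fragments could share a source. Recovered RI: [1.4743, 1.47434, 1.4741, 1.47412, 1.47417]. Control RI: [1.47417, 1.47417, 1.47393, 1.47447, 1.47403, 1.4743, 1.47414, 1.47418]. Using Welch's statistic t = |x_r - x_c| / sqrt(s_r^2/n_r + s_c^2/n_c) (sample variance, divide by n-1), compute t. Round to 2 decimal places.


Welch's t-criterion for glass RI comparison:
Recovered mean = sum / n_r = 7.37103 / 5 = 1.474206
Control mean = sum / n_c = 11.79339 / 8 = 1.4741738
Recovered sample variance s_r^2 = 1.168e-08
Control sample variance s_c^2 = 2.64268e-08
Welch SE (unpooled) = sqrt(s_r^2/n_r + s_c^2/n_c) = sqrt(2.336e-09 + 3.30335e-09) = sqrt(5.63935e-09) = 7.50956e-05
|mean_r - mean_c| = 3.225e-05
t = 3.225e-05 / 7.50956e-05 = 0.43

0.43


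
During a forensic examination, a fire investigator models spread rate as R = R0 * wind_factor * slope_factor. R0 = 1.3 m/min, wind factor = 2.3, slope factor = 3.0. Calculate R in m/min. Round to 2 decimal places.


Fire spread rate calculation:
R = R0 * wind_factor * slope_factor
= 1.3 * 2.3 * 3.0
= 2.99 * 3.0
= 8.97 m/min

8.97


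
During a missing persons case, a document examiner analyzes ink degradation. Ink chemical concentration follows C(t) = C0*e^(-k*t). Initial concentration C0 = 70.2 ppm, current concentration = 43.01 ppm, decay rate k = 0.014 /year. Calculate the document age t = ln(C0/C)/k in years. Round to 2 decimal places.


Document age estimation:
C0/C = 70.2 / 43.01 = 1.632179
ln(C0/C) = 0.489916
t = 0.489916 / 0.014 = 34.99 years

34.99


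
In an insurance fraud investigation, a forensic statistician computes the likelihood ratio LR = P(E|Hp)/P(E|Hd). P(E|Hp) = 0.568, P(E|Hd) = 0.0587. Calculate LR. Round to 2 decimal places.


Likelihood ratio calculation:
LR = P(E|Hp) / P(E|Hd)
LR = 0.568 / 0.0587
LR = 9.68

9.68


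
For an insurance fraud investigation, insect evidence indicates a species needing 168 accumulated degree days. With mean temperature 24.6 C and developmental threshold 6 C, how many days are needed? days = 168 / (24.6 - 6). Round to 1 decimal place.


Insect development time:
Effective temperature = avg_temp - T_base = 24.6 - 6 = 18.6 C
Days = ADD / effective_temp = 168 / 18.6 = 9.0 days

9.0


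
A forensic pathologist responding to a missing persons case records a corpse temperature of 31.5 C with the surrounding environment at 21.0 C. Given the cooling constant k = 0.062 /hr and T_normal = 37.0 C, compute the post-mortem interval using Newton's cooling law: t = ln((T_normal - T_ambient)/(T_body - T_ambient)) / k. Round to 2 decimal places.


Using Newton's law of cooling:
t = ln((T_normal - T_ambient) / (T_body - T_ambient)) / k
T_normal - T_ambient = 16.0
T_body - T_ambient = 10.5
Ratio = 1.52381
ln(ratio) = 0.421214
t = 0.421214 / 0.062 = 6.79 hours

6.79


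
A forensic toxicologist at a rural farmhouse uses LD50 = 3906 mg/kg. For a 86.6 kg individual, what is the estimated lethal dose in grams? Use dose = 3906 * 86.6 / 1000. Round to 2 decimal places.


Lethal dose calculation:
Lethal dose = LD50 * body_weight / 1000
= 3906 * 86.6 / 1000
= 338259.6 / 1000
= 338.26 g

338.26


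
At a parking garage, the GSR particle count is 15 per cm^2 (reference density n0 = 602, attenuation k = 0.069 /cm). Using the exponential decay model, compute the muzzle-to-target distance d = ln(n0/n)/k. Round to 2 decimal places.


GSR distance calculation:
n0/n = 602 / 15 = 40.133333
ln(n0/n) = 3.692207
d = 3.692207 / 0.069 = 53.51 cm

53.51


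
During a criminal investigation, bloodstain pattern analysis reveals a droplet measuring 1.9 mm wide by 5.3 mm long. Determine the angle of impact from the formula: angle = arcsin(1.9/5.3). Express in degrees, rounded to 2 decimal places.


Blood spatter impact angle calculation:
width / length = 1.9 / 5.3 = 0.358491
angle = arcsin(0.358491)
angle = 21.01 degrees

21.01


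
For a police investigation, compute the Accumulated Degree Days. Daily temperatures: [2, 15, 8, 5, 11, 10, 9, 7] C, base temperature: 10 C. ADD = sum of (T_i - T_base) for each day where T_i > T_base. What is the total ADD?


Computing ADD day by day:
Day 1: max(0, 2 - 10) = 0
Day 2: max(0, 15 - 10) = 5
Day 3: max(0, 8 - 10) = 0
Day 4: max(0, 5 - 10) = 0
Day 5: max(0, 11 - 10) = 1
Day 6: max(0, 10 - 10) = 0
Day 7: max(0, 9 - 10) = 0
Day 8: max(0, 7 - 10) = 0
Total ADD = 6

6


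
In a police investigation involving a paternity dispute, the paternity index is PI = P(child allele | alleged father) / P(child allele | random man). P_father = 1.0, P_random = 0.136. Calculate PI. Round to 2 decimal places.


Paternity Index calculation:
PI = P(allele|father) / P(allele|random)
PI = 1.0 / 0.136
PI = 7.35

7.35


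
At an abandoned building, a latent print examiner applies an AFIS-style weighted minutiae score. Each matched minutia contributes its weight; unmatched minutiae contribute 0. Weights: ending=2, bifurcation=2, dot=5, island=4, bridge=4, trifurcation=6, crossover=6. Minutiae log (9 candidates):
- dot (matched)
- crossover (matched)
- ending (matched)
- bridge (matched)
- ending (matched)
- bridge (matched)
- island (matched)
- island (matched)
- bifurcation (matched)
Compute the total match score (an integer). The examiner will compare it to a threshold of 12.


Weighted minutiae match score:
  dot: matched, +5 (running total 5)
  crossover: matched, +6 (running total 11)
  ending: matched, +2 (running total 13)
  bridge: matched, +4 (running total 17)
  ending: matched, +2 (running total 19)
  bridge: matched, +4 (running total 23)
  island: matched, +4 (running total 27)
  island: matched, +4 (running total 31)
  bifurcation: matched, +2 (running total 33)
Total score = 33
Threshold = 12; verdict = identification

33


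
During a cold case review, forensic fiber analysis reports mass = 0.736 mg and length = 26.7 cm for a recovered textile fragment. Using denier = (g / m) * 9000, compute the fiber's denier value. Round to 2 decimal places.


Denier calculation:
Mass in grams = 0.736 mg / 1000 = 0.000736 g
Length in meters = 26.7 cm / 100 = 0.267 m
Linear density = mass / length = 0.000736 / 0.267 = 0.00275655 g/m
Denier = (g/m) * 9000 = 0.00275655 * 9000 = 24.81

24.81


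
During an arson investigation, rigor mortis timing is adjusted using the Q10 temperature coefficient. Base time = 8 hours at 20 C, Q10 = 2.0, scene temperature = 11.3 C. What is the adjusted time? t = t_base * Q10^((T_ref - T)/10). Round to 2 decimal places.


Rigor mortis time adjustment:
Exponent = (T_ref - T_actual) / 10 = (20 - 11.3) / 10 = 0.87
Q10 factor = 2.0^0.87 = 1.82766
t_adjusted = 8 * 1.82766 = 14.62 hours

14.62


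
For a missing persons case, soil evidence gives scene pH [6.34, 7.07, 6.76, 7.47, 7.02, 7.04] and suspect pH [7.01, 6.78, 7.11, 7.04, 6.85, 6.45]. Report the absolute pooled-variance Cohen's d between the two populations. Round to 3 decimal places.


Pooled-variance Cohen's d for soil pH comparison:
Scene mean = 41.7 / 6 = 6.95
Suspect mean = 41.24 / 6 = 6.873333
Scene sample variance s_s^2 = 0.1412
Suspect sample variance s_c^2 = 0.058187
Pooled variance = ((n_s-1)*s_s^2 + (n_c-1)*s_c^2) / (n_s + n_c - 2) = 0.099693
Pooled SD = sqrt(0.099693) = 0.315742
Mean difference = 0.076667
|d| = |0.076667| / 0.315742 = 0.243

0.243


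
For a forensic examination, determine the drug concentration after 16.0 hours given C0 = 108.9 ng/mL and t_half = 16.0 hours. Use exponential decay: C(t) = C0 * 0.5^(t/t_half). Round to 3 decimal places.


Drug concentration decay:
Number of half-lives = t / t_half = 16.0 / 16.0 = 1
Decay factor = 0.5^1 = 0.5
C(t) = 108.9 * 0.5 = 54.450 ng/mL

54.450


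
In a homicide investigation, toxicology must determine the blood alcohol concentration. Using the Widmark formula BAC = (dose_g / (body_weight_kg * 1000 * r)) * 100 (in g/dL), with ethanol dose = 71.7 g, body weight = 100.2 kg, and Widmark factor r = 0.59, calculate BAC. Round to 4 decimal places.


Applying the Widmark formula:
BAC = (dose_g / (body_wt * 1000 * r)) * 100
Denominator = 100.2 * 1000 * 0.59 = 59118
BAC = (71.7 / 59118) * 100
BAC = 0.1213 g/dL

0.1213


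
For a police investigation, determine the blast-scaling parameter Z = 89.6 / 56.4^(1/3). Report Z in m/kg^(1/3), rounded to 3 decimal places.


Scaled distance calculation:
W^(1/3) = 56.4^(1/3) = 3.83495
Z = R / W^(1/3) = 89.6 / 3.83495
Z = 23.364 m/kg^(1/3)

23.364


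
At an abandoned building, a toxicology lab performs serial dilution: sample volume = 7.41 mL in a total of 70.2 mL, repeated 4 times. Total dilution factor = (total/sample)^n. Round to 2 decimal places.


Dilution factor calculation:
Single dilution = V_total / V_sample = 70.2 / 7.41 ≈ 9.473684
Number of dilutions = 4
Total DF = (70.2 / 7.41)^4 (full precision, rounded at the end) = 8055.19

8055.19


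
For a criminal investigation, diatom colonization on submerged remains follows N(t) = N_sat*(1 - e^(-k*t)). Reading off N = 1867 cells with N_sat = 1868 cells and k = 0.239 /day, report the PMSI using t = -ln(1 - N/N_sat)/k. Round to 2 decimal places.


PMSI from diatom colonization curve:
N / N_sat = 1867 / 1868 = 0.999465
1 - N/N_sat = 0.000535
ln(1 - N/N_sat) = -7.533244
t = -ln(1 - N/N_sat) / k = -(-7.533244) / 0.239 = 31.52 days

31.52


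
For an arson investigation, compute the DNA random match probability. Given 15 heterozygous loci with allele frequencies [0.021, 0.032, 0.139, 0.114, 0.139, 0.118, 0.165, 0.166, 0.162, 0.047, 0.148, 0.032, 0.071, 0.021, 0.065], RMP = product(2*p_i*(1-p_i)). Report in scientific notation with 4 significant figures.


Computing RMP for 15 loci:
Locus 1: 2 * 0.021 * 0.979 = 0.041118
Locus 2: 2 * 0.032 * 0.968 = 0.061952
Locus 3: 2 * 0.139 * 0.861 = 0.239358
Locus 4: 2 * 0.114 * 0.886 = 0.202008
Locus 5: 2 * 0.139 * 0.861 = 0.239358
Locus 6: 2 * 0.118 * 0.882 = 0.208152
Locus 7: 2 * 0.165 * 0.835 = 0.27555
Locus 8: 2 * 0.166 * 0.834 = 0.276888
Locus 9: 2 * 0.162 * 0.838 = 0.271512
Locus 10: 2 * 0.047 * 0.953 = 0.089582
Locus 11: 2 * 0.148 * 0.852 = 0.252192
Locus 12: 2 * 0.032 * 0.968 = 0.061952
Locus 13: 2 * 0.071 * 0.929 = 0.131918
Locus 14: 2 * 0.021 * 0.979 = 0.041118
Locus 15: 2 * 0.065 * 0.935 = 0.12155
RMP = 1.173e-13

1.173e-13


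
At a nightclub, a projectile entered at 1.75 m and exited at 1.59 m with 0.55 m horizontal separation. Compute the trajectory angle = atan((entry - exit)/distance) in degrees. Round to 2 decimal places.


Bullet trajectory angle:
Height difference = 1.75 - 1.59 = 0.16 m
angle = atan(0.16 / 0.55)
angle = atan(0.290909)
angle = 16.22 degrees

16.22


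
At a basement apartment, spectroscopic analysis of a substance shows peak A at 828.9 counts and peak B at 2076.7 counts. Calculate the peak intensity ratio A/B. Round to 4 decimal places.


Spectral peak ratio:
Peak A = 828.9 counts
Peak B = 2076.7 counts
Ratio = 828.9 / 2076.7 = 0.3991

0.3991


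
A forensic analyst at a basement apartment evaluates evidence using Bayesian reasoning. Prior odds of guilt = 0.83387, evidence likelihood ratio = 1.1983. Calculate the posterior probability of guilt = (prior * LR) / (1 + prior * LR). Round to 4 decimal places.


Bayesian evidence evaluation:
Posterior odds = prior_odds * LR = 0.83387 * 1.1983 = 0.9992264
Posterior probability = posterior_odds / (1 + posterior_odds)
= 0.9992264 / (1 + 0.9992264)
= 0.9992264 / 1.9992264
= 0.4998

0.4998


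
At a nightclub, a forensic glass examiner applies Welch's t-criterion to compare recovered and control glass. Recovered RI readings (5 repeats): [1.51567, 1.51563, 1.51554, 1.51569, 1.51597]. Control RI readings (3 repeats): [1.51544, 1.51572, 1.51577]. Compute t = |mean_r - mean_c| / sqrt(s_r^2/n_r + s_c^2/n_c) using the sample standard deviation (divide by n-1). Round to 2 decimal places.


Welch's t-criterion for glass RI comparison:
Recovered mean = sum / n_r = 7.5785 / 5 = 1.5157
Control mean = sum / n_c = 4.54693 / 3 = 1.5156433
Recovered sample variance s_r^2 = 2.61e-08
Control sample variance s_c^2 = 3.16333e-08
Welch SE (unpooled) = sqrt(s_r^2/n_r + s_c^2/n_c) = sqrt(5.22e-09 + 1.05444e-08) = sqrt(1.57644e-08) = 0.000125556
|mean_r - mean_c| = 5.66667e-05
t = 5.66667e-05 / 0.000125556 = 0.45

0.45


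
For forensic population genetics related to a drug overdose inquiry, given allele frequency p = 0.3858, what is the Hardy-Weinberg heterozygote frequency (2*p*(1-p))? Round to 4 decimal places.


Hardy-Weinberg heterozygote frequency:
q = 1 - p = 1 - 0.3858 = 0.6142
2pq = 2 * 0.3858 * 0.6142 = 0.4739

0.4739


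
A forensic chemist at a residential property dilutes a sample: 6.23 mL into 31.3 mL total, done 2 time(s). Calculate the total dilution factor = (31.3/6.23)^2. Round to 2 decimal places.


Dilution factor calculation:
Single dilution = V_total / V_sample = 31.3 / 6.23 ≈ 5.024077
Number of dilutions = 2
Total DF = (31.3 / 6.23)^2 (full precision, rounded at the end) = 25.24

25.24


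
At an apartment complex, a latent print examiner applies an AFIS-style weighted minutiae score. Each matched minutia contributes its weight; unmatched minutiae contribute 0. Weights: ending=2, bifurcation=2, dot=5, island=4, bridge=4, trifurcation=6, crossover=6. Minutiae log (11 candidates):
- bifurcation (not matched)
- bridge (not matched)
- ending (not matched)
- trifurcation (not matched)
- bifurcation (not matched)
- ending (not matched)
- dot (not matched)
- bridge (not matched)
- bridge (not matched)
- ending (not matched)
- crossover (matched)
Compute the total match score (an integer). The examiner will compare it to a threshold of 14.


Weighted minutiae match score:
  bifurcation: not matched, +0
  bridge: not matched, +0
  ending: not matched, +0
  trifurcation: not matched, +0
  bifurcation: not matched, +0
  ending: not matched, +0
  dot: not matched, +0
  bridge: not matched, +0
  bridge: not matched, +0
  ending: not matched, +0
  crossover: matched, +6 (running total 6)
Total score = 6
Threshold = 14; verdict = inconclusive

6


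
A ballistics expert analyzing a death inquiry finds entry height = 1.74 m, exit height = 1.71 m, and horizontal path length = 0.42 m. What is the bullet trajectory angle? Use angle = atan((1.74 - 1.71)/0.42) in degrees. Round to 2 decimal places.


Bullet trajectory angle:
Height difference = 1.74 - 1.71 = 0.03 m
angle = atan(0.03 / 0.42)
angle = atan(0.071429)
angle = 4.09 degrees

4.09


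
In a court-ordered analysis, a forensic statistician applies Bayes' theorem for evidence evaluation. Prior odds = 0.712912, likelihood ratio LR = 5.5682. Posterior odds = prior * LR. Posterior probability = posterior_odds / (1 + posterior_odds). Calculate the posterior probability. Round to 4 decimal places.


Bayesian evidence evaluation:
Posterior odds = prior_odds * LR = 0.712912 * 5.5682 = 3.969637
Posterior probability = posterior_odds / (1 + posterior_odds)
= 3.969637 / (1 + 3.969637)
= 3.969637 / 4.969637
= 0.7988

0.7988


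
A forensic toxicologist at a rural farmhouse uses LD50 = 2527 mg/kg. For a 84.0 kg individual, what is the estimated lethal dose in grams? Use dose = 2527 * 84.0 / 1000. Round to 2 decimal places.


Lethal dose calculation:
Lethal dose = LD50 * body_weight / 1000
= 2527 * 84.0 / 1000
= 212268 / 1000
= 212.27 g

212.27


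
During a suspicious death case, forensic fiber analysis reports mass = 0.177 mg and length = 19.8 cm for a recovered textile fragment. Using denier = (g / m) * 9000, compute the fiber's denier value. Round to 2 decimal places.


Denier calculation:
Mass in grams = 0.177 mg / 1000 = 0.000177 g
Length in meters = 19.8 cm / 100 = 0.198 m
Linear density = mass / length = 0.000177 / 0.198 = 0.00089394 g/m
Denier = (g/m) * 9000 = 0.00089394 * 9000 = 8.05

8.05


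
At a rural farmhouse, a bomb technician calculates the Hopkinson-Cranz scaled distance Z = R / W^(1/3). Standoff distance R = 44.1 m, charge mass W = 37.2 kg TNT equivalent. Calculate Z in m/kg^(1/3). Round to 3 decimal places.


Scaled distance calculation:
W^(1/3) = 37.2^(1/3) = 3.338215
Z = R / W^(1/3) = 44.1 / 3.338215
Z = 13.211 m/kg^(1/3)

13.211


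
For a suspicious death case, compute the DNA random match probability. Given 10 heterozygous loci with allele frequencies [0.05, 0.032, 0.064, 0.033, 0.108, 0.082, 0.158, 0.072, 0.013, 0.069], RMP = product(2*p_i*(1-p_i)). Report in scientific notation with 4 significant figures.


Computing RMP for 10 loci:
Locus 1: 2 * 0.05 * 0.95 = 0.095
Locus 2: 2 * 0.032 * 0.968 = 0.061952
Locus 3: 2 * 0.064 * 0.936 = 0.119808
Locus 4: 2 * 0.033 * 0.967 = 0.063822
Locus 5: 2 * 0.108 * 0.892 = 0.192672
Locus 6: 2 * 0.082 * 0.918 = 0.150552
Locus 7: 2 * 0.158 * 0.842 = 0.266072
Locus 8: 2 * 0.072 * 0.928 = 0.133632
Locus 9: 2 * 0.013 * 0.987 = 0.025662
Locus 10: 2 * 0.069 * 0.931 = 0.128478
RMP = 1.530e-10

1.530e-10


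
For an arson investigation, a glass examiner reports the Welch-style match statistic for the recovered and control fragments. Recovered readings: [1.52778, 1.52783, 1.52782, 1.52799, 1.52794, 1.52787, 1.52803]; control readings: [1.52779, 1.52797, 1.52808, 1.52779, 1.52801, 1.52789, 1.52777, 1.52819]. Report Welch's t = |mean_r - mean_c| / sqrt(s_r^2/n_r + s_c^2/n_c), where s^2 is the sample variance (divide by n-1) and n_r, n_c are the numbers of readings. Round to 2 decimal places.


Welch's t-criterion for glass RI comparison:
Recovered mean = sum / n_r = 10.69526 / 7 = 1.5278943
Control mean = sum / n_c = 12.22349 / 8 = 1.5279362
Recovered sample variance s_r^2 = 8.82857e-09
Control sample variance s_c^2 = 2.34554e-08
Welch SE (unpooled) = sqrt(s_r^2/n_r + s_c^2/n_c) = sqrt(1.26122e-09 + 2.93192e-09) = sqrt(4.19314e-09) = 6.47545e-05
|mean_r - mean_c| = 4.19643e-05
t = 4.19643e-05 / 6.47545e-05 = 0.65

0.65


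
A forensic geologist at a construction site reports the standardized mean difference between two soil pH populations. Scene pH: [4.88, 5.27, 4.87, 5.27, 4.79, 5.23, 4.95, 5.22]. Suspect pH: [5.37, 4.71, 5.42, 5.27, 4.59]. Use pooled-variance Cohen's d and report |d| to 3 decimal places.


Pooled-variance Cohen's d for soil pH comparison:
Scene mean = 40.48 / 8 = 5.06
Suspect mean = 25.36 / 5 = 5.072
Scene sample variance s_s^2 = 0.042314
Suspect sample variance s_c^2 = 0.15312
Pooled variance = ((n_s-1)*s_s^2 + (n_c-1)*s_c^2) / (n_s + n_c - 2) = 0.082607
Pooled SD = sqrt(0.082607) = 0.287414
Mean difference = -0.012
|d| = |-0.012| / 0.287414 = 0.042

0.042


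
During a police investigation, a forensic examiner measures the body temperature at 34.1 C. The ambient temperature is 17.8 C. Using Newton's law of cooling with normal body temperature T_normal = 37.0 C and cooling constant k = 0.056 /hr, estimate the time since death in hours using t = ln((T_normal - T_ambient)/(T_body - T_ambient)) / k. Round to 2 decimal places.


Using Newton's law of cooling:
t = ln((T_normal - T_ambient) / (T_body - T_ambient)) / k
T_normal - T_ambient = 19.2
T_body - T_ambient = 16.3
Ratio = 1.177914
ln(ratio) = 0.163745
t = 0.163745 / 0.056 = 2.92 hours

2.92


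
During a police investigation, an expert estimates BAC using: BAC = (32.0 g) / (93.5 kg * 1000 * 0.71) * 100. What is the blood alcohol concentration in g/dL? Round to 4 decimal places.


Applying the Widmark formula:
BAC = (dose_g / (body_wt * 1000 * r)) * 100
Denominator = 93.5 * 1000 * 0.71 = 66385
BAC = (32.0 / 66385) * 100
BAC = 0.0482 g/dL

0.0482


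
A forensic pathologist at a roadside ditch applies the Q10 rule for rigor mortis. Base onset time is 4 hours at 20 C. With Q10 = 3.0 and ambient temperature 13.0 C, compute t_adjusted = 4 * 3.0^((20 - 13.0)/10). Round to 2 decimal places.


Rigor mortis time adjustment:
Exponent = (T_ref - T_actual) / 10 = (20 - 13.0) / 10 = 0.7
Q10 factor = 3.0^0.7 = 2.15767
t_adjusted = 4 * 2.15767 = 8.63 hours

8.63


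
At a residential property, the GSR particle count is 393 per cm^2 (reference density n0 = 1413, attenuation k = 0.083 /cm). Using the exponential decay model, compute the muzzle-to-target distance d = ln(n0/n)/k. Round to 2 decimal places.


GSR distance calculation:
n0/n = 1413 / 393 = 3.59542
ln(n0/n) = 1.279661
d = 1.279661 / 0.083 = 15.42 cm

15.42


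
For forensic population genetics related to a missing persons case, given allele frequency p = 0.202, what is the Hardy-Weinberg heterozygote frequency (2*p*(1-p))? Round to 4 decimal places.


Hardy-Weinberg heterozygote frequency:
q = 1 - p = 1 - 0.202 = 0.798
2pq = 2 * 0.202 * 0.798 = 0.3224

0.3224


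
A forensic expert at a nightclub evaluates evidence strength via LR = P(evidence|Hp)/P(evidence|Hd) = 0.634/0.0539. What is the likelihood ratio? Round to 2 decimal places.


Likelihood ratio calculation:
LR = P(E|Hp) / P(E|Hd)
LR = 0.634 / 0.0539
LR = 11.76

11.76


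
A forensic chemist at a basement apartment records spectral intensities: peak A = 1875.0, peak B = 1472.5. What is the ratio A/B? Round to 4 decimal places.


Spectral peak ratio:
Peak A = 1875.0 counts
Peak B = 1472.5 counts
Ratio = 1875.0 / 1472.5 = 1.2733

1.2733


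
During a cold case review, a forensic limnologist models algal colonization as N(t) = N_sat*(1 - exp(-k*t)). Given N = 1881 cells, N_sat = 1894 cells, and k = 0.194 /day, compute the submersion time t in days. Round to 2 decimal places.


PMSI from diatom colonization curve:
N / N_sat = 1881 / 1894 = 0.993136
1 - N/N_sat = 0.006864
ln(1 - N/N_sat) = -4.981465
t = -ln(1 - N/N_sat) / k = -(-4.981465) / 0.194 = 25.68 days

25.68


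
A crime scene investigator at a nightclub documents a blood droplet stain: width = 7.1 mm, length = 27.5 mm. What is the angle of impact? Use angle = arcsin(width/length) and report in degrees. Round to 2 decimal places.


Blood spatter impact angle calculation:
width / length = 7.1 / 27.5 = 0.258182
angle = arcsin(0.258182)
angle = 14.96 degrees

14.96


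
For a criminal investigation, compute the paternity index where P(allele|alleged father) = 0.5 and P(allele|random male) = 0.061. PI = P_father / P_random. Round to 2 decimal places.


Paternity Index calculation:
PI = P(allele|father) / P(allele|random)
PI = 0.5 / 0.061
PI = 8.20

8.20


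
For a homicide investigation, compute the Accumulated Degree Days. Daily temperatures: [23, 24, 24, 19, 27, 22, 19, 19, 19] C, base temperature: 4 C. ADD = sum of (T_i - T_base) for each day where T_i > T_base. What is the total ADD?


Computing ADD day by day:
Day 1: max(0, 23 - 4) = 19
Day 2: max(0, 24 - 4) = 20
Day 3: max(0, 24 - 4) = 20
Day 4: max(0, 19 - 4) = 15
Day 5: max(0, 27 - 4) = 23
Day 6: max(0, 22 - 4) = 18
Day 7: max(0, 19 - 4) = 15
Day 8: max(0, 19 - 4) = 15
Day 9: max(0, 19 - 4) = 15
Total ADD = 160

160


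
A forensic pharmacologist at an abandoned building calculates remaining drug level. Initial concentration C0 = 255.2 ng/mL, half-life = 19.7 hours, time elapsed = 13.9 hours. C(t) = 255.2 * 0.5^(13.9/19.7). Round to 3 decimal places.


Drug concentration decay:
Number of half-lives = t / t_half = 13.9 / 19.7 = 0.705584
Decay factor = 0.5^0.705584 = 0.61319422
C(t) = 255.2 * 0.61319422 = 156.487 ng/mL

156.487


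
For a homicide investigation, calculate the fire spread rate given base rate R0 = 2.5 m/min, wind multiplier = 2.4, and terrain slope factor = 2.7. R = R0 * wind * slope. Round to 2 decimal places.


Fire spread rate calculation:
R = R0 * wind_factor * slope_factor
= 2.5 * 2.4 * 2.7
= 6 * 2.7
= 16.20 m/min

16.20


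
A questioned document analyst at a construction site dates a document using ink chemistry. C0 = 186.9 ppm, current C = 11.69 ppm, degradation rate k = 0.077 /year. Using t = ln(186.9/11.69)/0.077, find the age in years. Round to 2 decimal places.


Document age estimation:
C0/C = 186.9 / 11.69 = 15.988024
ln(C0/C) = 2.77184
t = 2.77184 / 0.077 = 36.00 years

36.00


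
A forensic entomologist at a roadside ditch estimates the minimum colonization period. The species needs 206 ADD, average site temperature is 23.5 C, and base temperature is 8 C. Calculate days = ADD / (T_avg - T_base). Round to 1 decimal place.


Insect development time:
Effective temperature = avg_temp - T_base = 23.5 - 8 = 15.5 C
Days = ADD / effective_temp = 206 / 15.5 = 13.3 days

13.3
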